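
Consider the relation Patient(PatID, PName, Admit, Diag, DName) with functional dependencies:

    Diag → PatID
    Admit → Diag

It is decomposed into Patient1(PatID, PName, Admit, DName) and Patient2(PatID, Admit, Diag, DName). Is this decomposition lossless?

Common attributes: Patient1 ∩ Patient2 = {PatID, Admit, DName}.
Closure of {PatID, Admit, DName}: Admit → Diag applies, adding Diag. So (PatID, Admit, DName)⁺ = {PatID, Admit, Diag, DName}.
This closure contains every attribute of Patient2, so Patient1 ∩ Patient2 → Patient2. The join is lossless.

Yes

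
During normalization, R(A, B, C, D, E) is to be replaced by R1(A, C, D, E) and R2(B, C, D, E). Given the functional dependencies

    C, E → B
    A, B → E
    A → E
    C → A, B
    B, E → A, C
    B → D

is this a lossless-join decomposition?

Common attributes: R1 ∩ R2 = {C, D, E}.
Closure of {C, D, E}: C, E → B applies, adding B; C → A, B applies, adding A. So (C, D, E)⁺ = {A, B, C, D, E}.
This closure contains every attribute of R1, so R1 ∩ R2 → R1. The join is lossless.

Yes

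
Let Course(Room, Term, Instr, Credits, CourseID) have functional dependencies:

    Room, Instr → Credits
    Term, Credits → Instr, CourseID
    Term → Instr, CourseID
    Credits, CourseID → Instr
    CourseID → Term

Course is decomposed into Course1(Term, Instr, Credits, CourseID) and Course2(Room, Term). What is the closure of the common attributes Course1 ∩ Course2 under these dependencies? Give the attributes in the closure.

Course1 ∩ Course2 = {Term}.
Term → Instr, CourseID applies, adding Instr, CourseID
Closure: {Term, Instr, CourseID}.

Term, Instr, CourseID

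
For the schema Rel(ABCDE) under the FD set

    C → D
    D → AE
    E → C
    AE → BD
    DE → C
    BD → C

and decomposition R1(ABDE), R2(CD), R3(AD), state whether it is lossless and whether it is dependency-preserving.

Lossless test (chase): Rows 1 and 2 agree on D; apply D→AE and equate their AE entries. Rows 1 and 3 agree on D; apply D→AE and equate their AE entries. Rows 1 and 2 agree on E; apply E→C and equate their C entries. Rows 1 and 3 agree on E; apply E→C and equate their C entries. Rows 1 and 2 agree on AE; apply AE→BD and equate their BD entries. Rows 1 and 3 agree on AE; apply AE→BD and equate their BD entries. Row 1 is now all distinguished symbols — the join is lossless.
Dependency preservation: E → C; DE → C; BD → C are not contained in any single fragment, but the restricted closure of each left-hand side across the fragments still reaches the right-hand side; the remaining FDs each lie inside some fragment. All dependencies are preserved.

lossless and dependency-preserving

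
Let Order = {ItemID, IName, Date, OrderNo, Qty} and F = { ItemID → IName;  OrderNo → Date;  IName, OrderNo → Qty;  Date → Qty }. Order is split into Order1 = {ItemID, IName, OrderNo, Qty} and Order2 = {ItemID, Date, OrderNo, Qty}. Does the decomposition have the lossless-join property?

Common attributes: Order1 ∩ Order2 = {ItemID, OrderNo, Qty}.
Closure of {ItemID, OrderNo, Qty}: ItemID → IName applies, adding IName; OrderNo → Date applies, adding Date. So (ItemID, OrderNo, Qty)⁺ = {ItemID, IName, Date, OrderNo, Qty}.
This closure contains every attribute of Order1, so Order1 ∩ Order2 → Order1. The join is lossless.

Yes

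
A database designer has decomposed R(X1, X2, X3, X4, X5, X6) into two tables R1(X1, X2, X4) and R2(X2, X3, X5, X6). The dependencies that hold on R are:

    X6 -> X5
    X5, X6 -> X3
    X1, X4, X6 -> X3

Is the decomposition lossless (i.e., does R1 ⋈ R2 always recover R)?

Common attributes: R1 ∩ R2 = {X2}.
No dependency enlarges {X2}, so (X2)⁺ = {X2}.
The closure contains neither all of R1 = {X1, X2, X4} nor all of R2 = {X2, X3, X5, X6}, so the common attributes are not a superkey of either fragment. The join is lossy.

No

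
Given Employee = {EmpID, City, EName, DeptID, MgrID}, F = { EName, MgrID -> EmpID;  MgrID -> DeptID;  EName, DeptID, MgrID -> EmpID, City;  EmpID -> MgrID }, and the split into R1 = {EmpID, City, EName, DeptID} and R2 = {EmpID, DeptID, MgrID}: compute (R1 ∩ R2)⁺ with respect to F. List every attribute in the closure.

R1 ∩ R2 = {EmpID, DeptID}.
EmpID → MgrID applies, adding MgrID
Closure: {EmpID, DeptID, MgrID}.

EmpID, DeptID, MgrID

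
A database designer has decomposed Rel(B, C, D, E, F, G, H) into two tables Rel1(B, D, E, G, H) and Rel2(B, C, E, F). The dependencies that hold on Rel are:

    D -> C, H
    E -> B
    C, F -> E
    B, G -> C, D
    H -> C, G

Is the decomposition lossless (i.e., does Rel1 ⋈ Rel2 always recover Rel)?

No

Common attributes: Rel1 ∩ Rel2 = {B, E}.
No dependency enlarges {B, E}, so (B, E)⁺ = {B, E}.
The closure contains neither all of Rel1 = {B, D, E, G, H} nor all of Rel2 = {B, C, E, F}, so the common attributes are not a superkey of either fragment. The join is lossy.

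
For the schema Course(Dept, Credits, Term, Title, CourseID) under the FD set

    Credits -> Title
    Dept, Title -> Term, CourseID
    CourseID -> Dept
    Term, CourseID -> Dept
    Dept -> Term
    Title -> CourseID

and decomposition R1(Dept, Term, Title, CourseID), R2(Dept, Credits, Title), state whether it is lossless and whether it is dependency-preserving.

lossless and dependency-preserving

Lossless test: (Dept, Title)⁺ = {Dept, Term, Title, CourseID}, which contains all of one fragment — lossless.
Dependency preservation: every FD's attributes lie within a single fragment, so each can be enforced locally — preserved.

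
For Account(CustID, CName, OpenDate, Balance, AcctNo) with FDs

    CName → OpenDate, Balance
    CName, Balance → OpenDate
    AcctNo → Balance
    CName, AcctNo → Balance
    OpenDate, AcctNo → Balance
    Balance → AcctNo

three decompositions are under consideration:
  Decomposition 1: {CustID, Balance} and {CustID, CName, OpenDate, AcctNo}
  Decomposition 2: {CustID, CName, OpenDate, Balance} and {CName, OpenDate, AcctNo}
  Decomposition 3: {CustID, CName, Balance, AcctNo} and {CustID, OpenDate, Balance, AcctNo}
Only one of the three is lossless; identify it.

Decomposition 1: common = {CustID}, closure = {CustID} → lossy.
Decomposition 2: common = {CName, OpenDate}, closure = {CName, OpenDate, Balance, AcctNo} → lossless.
Decomposition 3: common = {CustID, Balance, AcctNo}, closure = {CustID, Balance, AcctNo} → lossy.

Decomposition 2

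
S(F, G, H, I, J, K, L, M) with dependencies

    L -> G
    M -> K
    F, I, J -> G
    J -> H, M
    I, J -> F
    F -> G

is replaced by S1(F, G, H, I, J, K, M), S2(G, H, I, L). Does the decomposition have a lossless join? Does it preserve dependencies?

Lossless test: (G, H, I)⁺ = {G, H, I}, which is a superkey of neither fragment — lossy.
Dependency preservation: every FD's attributes lie within a single fragment, so each can be enforced locally — preserved.

lossy but dependency-preserving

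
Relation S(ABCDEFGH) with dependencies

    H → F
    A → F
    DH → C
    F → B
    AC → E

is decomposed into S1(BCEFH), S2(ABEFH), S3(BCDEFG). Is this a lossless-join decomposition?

No

Chase test. Columns are ABCDEFGH; row i has aⱼ where attribute j ∈ Si, else bᵢⱼ.
Initial tableau (one row per fragment):
  row 1: b11 a2 a3 b14 a5 a6 b17 a8
  row 2: a1 a2 b23 b24 a5 a6 b27 a8
  row 3: b31 a2 a3 a4 a5 a6 a7 b38
No row becomes fully distinguished — the join is lossy.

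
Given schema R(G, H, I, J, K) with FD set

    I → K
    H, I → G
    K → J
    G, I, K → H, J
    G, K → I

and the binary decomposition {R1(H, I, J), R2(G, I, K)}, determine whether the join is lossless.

Common attributes: R1 ∩ R2 = {I}.
Closure of {I}: I → K applies, adding K; K → J applies, adding J. So (I)⁺ = {I, J, K}.
The closure contains neither all of R1 = {H, I, J} nor all of R2 = {G, I, K}, so the common attributes are not a superkey of either fragment. The join is lossy.

No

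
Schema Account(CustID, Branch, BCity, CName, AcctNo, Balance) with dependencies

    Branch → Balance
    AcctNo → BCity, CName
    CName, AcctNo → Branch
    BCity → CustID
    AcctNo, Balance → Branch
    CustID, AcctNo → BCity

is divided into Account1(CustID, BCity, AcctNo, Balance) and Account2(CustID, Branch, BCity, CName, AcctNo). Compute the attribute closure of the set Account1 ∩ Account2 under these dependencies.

Account1 ∩ Account2 = {CustID, BCity, AcctNo}.
AcctNo → BCity, CName applies, adding CName
CName, AcctNo → Branch applies, adding Branch
Branch → Balance applies, adding Balance
Closure: {CustID, Branch, BCity, CName, AcctNo, Balance}.

CustID, Branch, BCity, CName, AcctNo, Balance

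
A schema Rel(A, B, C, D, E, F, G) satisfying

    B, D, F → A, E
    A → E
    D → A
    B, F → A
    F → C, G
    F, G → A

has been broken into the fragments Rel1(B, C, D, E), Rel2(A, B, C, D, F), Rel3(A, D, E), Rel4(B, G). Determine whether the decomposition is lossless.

Chase test. Columns are A, B, C, D, E, F, G; row i has aⱼ where attribute j ∈ Reli, else bᵢⱼ.
Initial tableau (one row per fragment):
  row 1: b11 a2 a3 a4 a5 b16 b17
  row 2: a1 a2 a3 a4 b25 a6 b27
  row 3: a1 b32 b33 a4 a5 b36 b37
  row 4: b41 a2 b43 b44 b45 b46 a7
Rows 2 and 3 agree on A; apply A→E and equate their E entries.
Rows 1 and 2 agree on D; apply D→A and equate their A entries.
No row becomes fully distinguished — the join is lossy.

No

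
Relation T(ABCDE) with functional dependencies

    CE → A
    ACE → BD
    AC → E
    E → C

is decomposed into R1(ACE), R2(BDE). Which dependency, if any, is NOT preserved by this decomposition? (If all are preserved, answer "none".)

none

CE → A lies within R1.
ACE → BD: restricted closure across fragments reaches BD.
AC → E lies within R1.
E → C lies within R1.
Every dependency is enforceable on the fragments, so the decomposition is dependency-preserving.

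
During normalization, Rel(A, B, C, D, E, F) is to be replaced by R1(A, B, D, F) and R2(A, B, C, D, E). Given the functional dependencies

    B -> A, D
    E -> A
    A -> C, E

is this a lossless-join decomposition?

Common attributes: R1 ∩ R2 = {A, B, D}.
Closure of {A, B, D}: A → C, E applies, adding C, E. So (A, B, D)⁺ = {A, B, C, D, E}.
This closure contains every attribute of R2, so R1 ∩ R2 → R2. The join is lossless.

Yes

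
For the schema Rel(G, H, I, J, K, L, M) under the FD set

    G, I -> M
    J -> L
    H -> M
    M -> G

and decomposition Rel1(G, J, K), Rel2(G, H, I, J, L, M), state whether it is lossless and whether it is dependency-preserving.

Lossless test: (G, J)⁺ = {G, J, L}, which is a superkey of neither fragment — lossy.
Dependency preservation: every FD's attributes lie within a single fragment, so each can be enforced locally — preserved.

lossy but dependency-preserving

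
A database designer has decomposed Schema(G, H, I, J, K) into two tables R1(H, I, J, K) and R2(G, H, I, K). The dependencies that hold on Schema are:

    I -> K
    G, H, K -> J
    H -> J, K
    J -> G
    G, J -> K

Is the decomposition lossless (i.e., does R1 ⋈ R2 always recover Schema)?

Common attributes: R1 ∩ R2 = {H, I, K}.
Closure of {H, I, K}: H → J, K applies, adding J; J → G applies, adding G. So (H, I, K)⁺ = {G, H, I, J, K}.
This closure contains every attribute of R1, so R1 ∩ R2 → R1. The join is lossless.

Yes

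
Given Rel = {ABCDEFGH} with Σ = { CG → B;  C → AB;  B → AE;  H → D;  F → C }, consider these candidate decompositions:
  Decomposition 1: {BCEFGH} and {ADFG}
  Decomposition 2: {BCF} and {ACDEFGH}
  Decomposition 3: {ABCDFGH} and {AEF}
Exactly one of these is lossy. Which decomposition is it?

Decomposition 1

Decomposition 1: common = {FG}, closure = {ABCEFG} → lossy.
Decomposition 2: common = {CF}, closure = {ABCEF} → lossless.
Decomposition 3: common = {AF}, closure = {ABCEF} → lossless.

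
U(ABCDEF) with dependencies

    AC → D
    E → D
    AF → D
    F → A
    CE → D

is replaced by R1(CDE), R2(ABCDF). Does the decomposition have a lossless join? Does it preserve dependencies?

Lossless test: (CD)⁺ = {CD}, which is a superkey of neither fragment — lossy.
Dependency preservation: every FD's attributes lie within a single fragment, so each can be enforced locally — preserved.

lossy but dependency-preserving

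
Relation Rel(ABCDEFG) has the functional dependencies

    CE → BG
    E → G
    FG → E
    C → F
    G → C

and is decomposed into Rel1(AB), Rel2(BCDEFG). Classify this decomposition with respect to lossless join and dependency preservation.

Lossless test: (B)⁺ = {B}, which is a superkey of neither fragment — lossy.
Dependency preservation: every FD's attributes lie within a single fragment, so each can be enforced locally — preserved.

lossy but dependency-preserving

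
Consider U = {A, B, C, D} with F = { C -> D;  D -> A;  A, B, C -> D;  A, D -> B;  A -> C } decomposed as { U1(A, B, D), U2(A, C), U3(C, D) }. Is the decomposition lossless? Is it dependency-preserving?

Lossless test (chase): Rows 2 and 3 agree on C; apply C→D and equate their D entries. Rows 1 and 3 agree on D; apply D→A and equate their A entries. Rows 1 and 2 agree on A, D; apply A, D→B and equate their B entries. Rows 1 and 3 agree on A, D; apply A, D→B and equate their B entries. Rows 1 and 2 agree on A; apply A→C and equate their C entries. Row 1 is now all distinguished symbols — the join is lossless.
Dependency preservation: A, B, C → D is not contained in any single fragment, but the restricted closure of its left-hand side across the fragments still reaches the right-hand side; the remaining FDs each lie inside some fragment. All dependencies are preserved.

lossless and dependency-preserving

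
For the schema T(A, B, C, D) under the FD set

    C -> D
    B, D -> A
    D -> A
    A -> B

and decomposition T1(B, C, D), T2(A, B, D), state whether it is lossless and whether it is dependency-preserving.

lossless and dependency-preserving

Lossless test: (B, D)⁺ = {A, B, D}, which contains all of one fragment — lossless.
Dependency preservation: every FD's attributes lie within a single fragment, so each can be enforced locally — preserved.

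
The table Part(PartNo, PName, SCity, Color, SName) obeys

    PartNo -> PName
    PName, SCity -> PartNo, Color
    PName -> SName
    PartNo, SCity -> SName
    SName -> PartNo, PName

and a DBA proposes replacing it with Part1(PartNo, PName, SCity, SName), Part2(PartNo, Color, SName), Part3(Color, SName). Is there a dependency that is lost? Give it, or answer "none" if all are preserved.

Check PName, SCity → PartNo, Color: no single fragment contains all of {PartNo, PName, SCity, Color}, and the restricted closure of {PName, SCity} across the fragments never reaches {PartNo, Color}.
PartNo → PName is preserved.
PName → SName is preserved.
PartNo, SCity → SName is preserved.
SName → PartNo, PName is preserved.

PName, SCity -> PartNo, Color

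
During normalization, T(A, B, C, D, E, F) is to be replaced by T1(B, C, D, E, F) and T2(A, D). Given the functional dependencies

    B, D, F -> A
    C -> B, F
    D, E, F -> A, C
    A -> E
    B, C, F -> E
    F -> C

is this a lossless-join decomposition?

Common attributes: T1 ∩ T2 = {D}.
No dependency enlarges {D}, so (D)⁺ = {D}.
The closure contains neither all of T1 = {B, C, D, E, F} nor all of T2 = {A, D}, so the common attributes are not a superkey of either fragment. The join is lossy.

No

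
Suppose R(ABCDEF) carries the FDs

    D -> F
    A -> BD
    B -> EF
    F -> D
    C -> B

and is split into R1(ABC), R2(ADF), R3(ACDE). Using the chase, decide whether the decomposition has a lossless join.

Yes

Chase test. Columns are ABCDEF; row i has aⱼ where attribute j ∈ Ri, else bᵢⱼ.
Initial tableau (one row per fragment):
  row 1: a1 a2 a3 b14 b15 b16
  row 2: a1 b22 b23 a4 b25 a6
  row 3: a1 b32 a3 a4 a5 b36
Rows 2 and 3 agree on D; apply D→F and equate their F entries.
Rows 1 and 2 agree on A; apply A→BD and equate their BD entries.
Rows 1 and 3 agree on A; apply A→BD and equate their BD entries.
Rows 1 and 2 agree on B; apply B→EF and equate their EF entries.
Rows 1 and 3 agree on B; apply B→EF and equate their EF entries.
Row 1 is now all distinguished symbols — the join is lossless.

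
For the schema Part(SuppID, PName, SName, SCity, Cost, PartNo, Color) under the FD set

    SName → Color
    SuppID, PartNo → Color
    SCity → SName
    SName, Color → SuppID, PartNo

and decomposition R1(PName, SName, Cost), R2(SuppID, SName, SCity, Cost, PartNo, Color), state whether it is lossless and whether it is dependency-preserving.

lossy but dependency-preserving

Lossless test: (SName, Cost)⁺ = {SuppID, SName, Cost, PartNo, Color}, which is a superkey of neither fragment — lossy.
Dependency preservation: every FD's attributes lie within a single fragment, so each can be enforced locally — preserved.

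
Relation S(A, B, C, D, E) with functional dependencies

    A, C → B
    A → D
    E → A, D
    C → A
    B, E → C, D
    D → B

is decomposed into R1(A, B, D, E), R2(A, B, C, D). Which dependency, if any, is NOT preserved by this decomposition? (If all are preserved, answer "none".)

B, E → C, D

Check B, E → C, D: no single fragment contains all of {B, C, D, E}, and the restricted closure of {B, E} across the fragments never reaches {C, D}.
A, C → B is preserved.
A → D is preserved.
E → A, D is preserved.
C → A is preserved.
D → B is preserved.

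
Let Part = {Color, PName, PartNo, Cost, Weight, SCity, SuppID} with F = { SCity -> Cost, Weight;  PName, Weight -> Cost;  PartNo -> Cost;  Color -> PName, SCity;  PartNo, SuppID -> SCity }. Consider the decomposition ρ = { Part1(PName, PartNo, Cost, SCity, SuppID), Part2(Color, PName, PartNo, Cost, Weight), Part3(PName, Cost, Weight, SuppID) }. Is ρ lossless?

Chase test. Columns are Color, PName, PartNo, Cost, Weight, SCity, SuppID; row i has aⱼ where attribute j ∈ Parti, else bᵢⱼ.
Initial tableau (one row per fragment):
  row 1: b11 a2 a3 a4 b15 a6 a7
  row 2: a1 a2 a3 a4 a5 b26 b27
  row 3: b31 a2 b33 a4 a5 b36 a7
No row becomes fully distinguished — the join is lossy.

No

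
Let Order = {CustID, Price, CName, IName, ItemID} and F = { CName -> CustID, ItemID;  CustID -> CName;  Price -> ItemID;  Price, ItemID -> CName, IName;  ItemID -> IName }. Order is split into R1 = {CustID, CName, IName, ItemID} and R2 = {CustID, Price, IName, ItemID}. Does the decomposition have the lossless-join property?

Yes

Common attributes: R1 ∩ R2 = {CustID, IName, ItemID}.
Closure of {CustID, IName, ItemID}: CustID → CName applies, adding CName. So (CustID, IName, ItemID)⁺ = {CustID, CName, IName, ItemID}.
This closure contains every attribute of R1, so R1 ∩ R2 → R1. The join is lossless.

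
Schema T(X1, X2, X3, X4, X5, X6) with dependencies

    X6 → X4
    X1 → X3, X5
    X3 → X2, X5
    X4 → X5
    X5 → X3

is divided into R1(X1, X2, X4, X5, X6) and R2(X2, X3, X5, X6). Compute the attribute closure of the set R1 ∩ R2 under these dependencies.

X2, X3, X4, X5, X6

R1 ∩ R2 = {X2, X5, X6}.
X6 → X4 applies, adding X4
X5 → X3 applies, adding X3
Closure: {X2, X3, X4, X5, X6}.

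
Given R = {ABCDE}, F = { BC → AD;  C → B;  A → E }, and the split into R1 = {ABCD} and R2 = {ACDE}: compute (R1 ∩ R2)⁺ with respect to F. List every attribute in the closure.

ABCDE

R1 ∩ R2 = {ACD}.
C → B applies, adding B
A → E applies, adding E
Closure: {ABCDE}.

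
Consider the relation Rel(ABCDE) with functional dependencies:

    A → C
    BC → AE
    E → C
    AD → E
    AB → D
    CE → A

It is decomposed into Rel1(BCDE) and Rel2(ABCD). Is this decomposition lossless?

Yes

Common attributes: Rel1 ∩ Rel2 = {BCD}.
Closure of {BCD}: BC → AE applies, adding AE. So (BCD)⁺ = {ABCDE}.
This closure contains every attribute of Rel1, so Rel1 ∩ Rel2 → Rel1. The join is lossless.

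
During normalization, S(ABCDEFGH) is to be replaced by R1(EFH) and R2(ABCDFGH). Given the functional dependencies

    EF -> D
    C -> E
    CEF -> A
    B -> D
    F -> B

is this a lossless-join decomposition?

No

Common attributes: R1 ∩ R2 = {FH}.
Closure of {FH}: F → B applies, adding B; B → D applies, adding D. So (FH)⁺ = {BDFH}.
The closure contains neither all of R1 = {EFH} nor all of R2 = {ABCDFGH}, so the common attributes are not a superkey of either fragment. The join is lossy.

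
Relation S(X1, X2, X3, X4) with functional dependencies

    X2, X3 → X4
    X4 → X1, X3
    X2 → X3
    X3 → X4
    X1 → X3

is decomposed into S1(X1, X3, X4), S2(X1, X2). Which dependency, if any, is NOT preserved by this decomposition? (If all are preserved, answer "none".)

none

X2, X3 → X4: restricted closure across fragments reaches X4.
X4 → X1, X3 lies within S1.
X2 → X3: restricted closure across fragments reaches X3.
X3 → X4 lies within S1.
X1 → X3 lies within S1.
Every dependency is enforceable on the fragments, so the decomposition is dependency-preserving.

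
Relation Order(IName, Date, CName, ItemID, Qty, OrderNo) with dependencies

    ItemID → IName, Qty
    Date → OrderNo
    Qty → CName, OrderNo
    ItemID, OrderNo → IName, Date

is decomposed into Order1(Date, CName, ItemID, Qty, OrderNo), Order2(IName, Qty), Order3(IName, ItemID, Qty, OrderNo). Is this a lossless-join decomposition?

Chase test. Columns are IName, Date, CName, ItemID, Qty, OrderNo; row i has aⱼ where attribute j ∈ Orderi, else bᵢⱼ.
Initial tableau (one row per fragment):
  row 1: b11 a2 a3 a4 a5 a6
  row 2: a1 b22 b23 b24 a5 b26
  row 3: a1 b32 b33 a4 a5 a6
Rows 1 and 3 agree on ItemID; apply ItemID→IName, Qty and equate their IName, Qty entries.
Rows 1 and 2 agree on Qty; apply Qty→CName, OrderNo and equate their CName, OrderNo entries.
Rows 1 and 3 agree on Qty; apply Qty→CName, OrderNo and equate their CName, OrderNo entries.
Rows 1 and 3 agree on ItemID, OrderNo; apply ItemID, OrderNo→IName, Date and equate their IName, Date entries.
Row 1 is now all distinguished symbols — the join is lossless.

Yes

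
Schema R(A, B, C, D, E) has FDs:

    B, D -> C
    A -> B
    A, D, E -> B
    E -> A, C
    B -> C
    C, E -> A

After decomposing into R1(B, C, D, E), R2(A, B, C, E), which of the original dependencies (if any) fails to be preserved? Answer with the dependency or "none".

none

B, D → C lies within R1.
A → B lies within R2.
A, D, E → B: restricted closure across fragments reaches B.
E → A, C lies within R2.
B → C lies within R1.
C, E → A lies within R2.
Every dependency is enforceable on the fragments, so the decomposition is dependency-preserving.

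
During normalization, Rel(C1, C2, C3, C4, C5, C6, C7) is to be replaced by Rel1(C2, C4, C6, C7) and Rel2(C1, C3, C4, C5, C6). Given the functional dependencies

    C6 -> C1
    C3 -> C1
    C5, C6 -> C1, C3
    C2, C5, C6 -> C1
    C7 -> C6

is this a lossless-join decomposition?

Common attributes: Rel1 ∩ Rel2 = {C4, C6}.
Closure of {C4, C6}: C6 → C1 applies, adding C1. So (C4, C6)⁺ = {C1, C4, C6}.
The closure contains neither all of Rel1 = {C2, C4, C6, C7} nor all of Rel2 = {C1, C3, C4, C5, C6}, so the common attributes are not a superkey of either fragment. The join is lossy.

No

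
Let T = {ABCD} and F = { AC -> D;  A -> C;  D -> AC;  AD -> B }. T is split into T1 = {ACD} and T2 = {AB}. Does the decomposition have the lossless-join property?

Yes

Common attributes: T1 ∩ T2 = {A}.
Closure of {A}: A → C applies, adding C; AC → D applies, adding D; AD → B applies, adding B. So (A)⁺ = {ABCD}.
This closure contains every attribute of T1, so T1 ∩ T2 → T1. The join is lossless.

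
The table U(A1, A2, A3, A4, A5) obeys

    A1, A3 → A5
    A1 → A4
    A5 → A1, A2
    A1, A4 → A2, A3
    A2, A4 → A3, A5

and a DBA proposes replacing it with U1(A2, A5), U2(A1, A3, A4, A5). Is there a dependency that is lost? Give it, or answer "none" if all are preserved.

Check A2, A4 → A3, A5: no single fragment contains all of {A2, A3, A4, A5}, and the restricted closure of {A2, A4} across the fragments never reaches {A3, A5}.
A1, A3 → A5 is preserved.
A1 → A4 is preserved.
A5 → A1, A2 is preserved.
A1, A4 → A2, A3 is preserved.

A2, A4 → A3, A5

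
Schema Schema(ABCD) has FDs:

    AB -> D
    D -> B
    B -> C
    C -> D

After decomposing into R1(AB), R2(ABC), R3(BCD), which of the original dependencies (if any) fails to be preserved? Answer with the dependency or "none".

none

AB → D: restricted closure across fragments reaches D.
D → B lies within R3.
B → C lies within R2.
C → D lies within R3.
Every dependency is enforceable on the fragments, so the decomposition is dependency-preserving.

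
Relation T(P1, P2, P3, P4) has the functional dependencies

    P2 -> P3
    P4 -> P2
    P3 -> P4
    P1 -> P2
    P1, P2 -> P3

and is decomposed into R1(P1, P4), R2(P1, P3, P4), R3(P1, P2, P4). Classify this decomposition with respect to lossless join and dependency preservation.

lossless and dependency-preserving

Lossless test (chase): Rows 1 and 2 agree on P4; apply P4→P2 and equate their P2 entries. Rows 1 and 3 agree on P4; apply P4→P2 and equate their P2 entries. Rows 1 and 2 agree on P1, P2; apply P1, P2→P3 and equate their P3 entries. Rows 1 and 3 agree on P1, P2; apply P1, P2→P3 and equate their P3 entries. Row 1 is now all distinguished symbols — the join is lossless.
Dependency preservation: P2 → P3; P1, P2 → P3 are not contained in any single fragment, but the restricted closure of each left-hand side across the fragments still reaches the right-hand side; the remaining FDs each lie inside some fragment. All dependencies are preserved.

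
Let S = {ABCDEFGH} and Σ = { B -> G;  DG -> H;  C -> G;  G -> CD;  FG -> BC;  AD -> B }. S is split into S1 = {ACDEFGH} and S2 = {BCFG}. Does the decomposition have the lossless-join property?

Common attributes: S1 ∩ S2 = {CFG}.
Closure of {CFG}: G → CD applies, adding D; FG → BC applies, adding B; DG → H applies, adding H. So (CFG)⁺ = {BCDFGH}.
This closure contains every attribute of S2, so S1 ∩ S2 → S2. The join is lossless.

Yes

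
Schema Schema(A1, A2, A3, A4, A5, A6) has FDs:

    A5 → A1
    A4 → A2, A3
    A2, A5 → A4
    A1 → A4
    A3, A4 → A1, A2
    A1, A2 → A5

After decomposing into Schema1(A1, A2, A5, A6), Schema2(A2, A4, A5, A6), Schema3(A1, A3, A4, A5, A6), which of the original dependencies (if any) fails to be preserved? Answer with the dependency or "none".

A5 → A1 lies within Schema1.
A4 → A2, A3: restricted closure across fragments reaches A2, A3.
A2, A5 → A4 lies within Schema2.
A1 → A4 lies within Schema3.
A3, A4 → A1, A2: restricted closure across fragments reaches A1, A2.
A1, A2 → A5 lies within Schema1.
Every dependency is enforceable on the fragments, so the decomposition is dependency-preserving.

none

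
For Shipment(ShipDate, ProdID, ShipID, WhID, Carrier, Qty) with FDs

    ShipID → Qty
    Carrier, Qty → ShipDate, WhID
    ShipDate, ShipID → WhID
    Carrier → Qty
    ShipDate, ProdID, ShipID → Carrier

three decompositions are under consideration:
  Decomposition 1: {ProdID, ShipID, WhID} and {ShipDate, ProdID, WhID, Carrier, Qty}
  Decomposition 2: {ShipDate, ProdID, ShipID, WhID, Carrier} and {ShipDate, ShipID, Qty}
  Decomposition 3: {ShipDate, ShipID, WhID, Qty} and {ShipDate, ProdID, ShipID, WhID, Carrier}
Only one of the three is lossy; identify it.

Decomposition 1

Decomposition 1: common = {ProdID, WhID}, closure = {ProdID, WhID} → lossy.
Decomposition 2: common = {ShipDate, ShipID}, closure = {ShipDate, ShipID, WhID, Qty} → lossless.
Decomposition 3: common = {ShipDate, ShipID, WhID}, closure = {ShipDate, ShipID, WhID, Qty} → lossless.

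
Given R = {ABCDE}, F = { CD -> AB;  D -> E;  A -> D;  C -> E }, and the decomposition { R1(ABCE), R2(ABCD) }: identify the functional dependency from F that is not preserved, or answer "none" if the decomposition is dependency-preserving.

Check D → E: no single fragment contains all of {DE}, and the restricted closure of {D} across the fragments never reaches {E}.
CD → AB is preserved.
A → D is preserved.
C → E is preserved.

D -> E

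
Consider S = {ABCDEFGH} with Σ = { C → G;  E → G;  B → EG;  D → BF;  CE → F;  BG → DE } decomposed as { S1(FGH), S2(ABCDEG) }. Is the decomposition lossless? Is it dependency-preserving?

Lossless test: (G)⁺ = {G}, which is a superkey of neither fragment — lossy.
Dependency preservation: the restricted closure of {D} across the fragments never reaches {BF}, so D → BF cannot be enforced without a join — not preserved.

lossy and not dependency-preserving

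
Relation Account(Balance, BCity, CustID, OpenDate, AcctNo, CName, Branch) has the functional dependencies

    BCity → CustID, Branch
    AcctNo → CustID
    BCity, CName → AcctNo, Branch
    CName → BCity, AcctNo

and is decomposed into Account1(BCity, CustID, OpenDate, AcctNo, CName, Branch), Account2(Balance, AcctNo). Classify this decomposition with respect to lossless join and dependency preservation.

lossy but dependency-preserving

Lossless test: (AcctNo)⁺ = {CustID, AcctNo}, which is a superkey of neither fragment — lossy.
Dependency preservation: every FD's attributes lie within a single fragment, so each can be enforced locally — preserved.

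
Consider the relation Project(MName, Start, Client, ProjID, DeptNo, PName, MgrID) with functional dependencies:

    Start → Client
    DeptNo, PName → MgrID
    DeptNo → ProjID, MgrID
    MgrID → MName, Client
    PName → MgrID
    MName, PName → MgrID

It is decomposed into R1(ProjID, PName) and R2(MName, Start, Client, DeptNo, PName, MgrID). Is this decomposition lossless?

No

Common attributes: R1 ∩ R2 = {PName}.
Closure of {PName}: PName → MgrID applies, adding MgrID; MgrID → MName, Client applies, adding MName, Client. So (PName)⁺ = {MName, Client, PName, MgrID}.
The closure contains neither all of R1 = {ProjID, PName} nor all of R2 = {MName, Start, Client, DeptNo, PName, MgrID}, so the common attributes are not a superkey of either fragment. The join is lossy.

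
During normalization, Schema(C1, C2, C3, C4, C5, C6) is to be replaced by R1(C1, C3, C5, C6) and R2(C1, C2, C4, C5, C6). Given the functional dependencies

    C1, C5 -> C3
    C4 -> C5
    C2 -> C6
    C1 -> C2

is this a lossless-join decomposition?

Yes

Common attributes: R1 ∩ R2 = {C1, C5, C6}.
Closure of {C1, C5, C6}: C1, C5 → C3 applies, adding C3; C1 → C2 applies, adding C2. So (C1, C5, C6)⁺ = {C1, C2, C3, C5, C6}.
This closure contains every attribute of R1, so R1 ∩ R2 → R1. The join is lossless.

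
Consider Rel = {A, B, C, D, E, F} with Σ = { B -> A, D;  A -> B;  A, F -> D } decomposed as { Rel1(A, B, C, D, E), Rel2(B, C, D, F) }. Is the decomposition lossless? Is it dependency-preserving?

lossy but dependency-preserving

Lossless test: (B, C, D)⁺ = {A, B, C, D}, which is a superkey of neither fragment — lossy.
Dependency preservation: A, F → D is not contained in any single fragment, but the restricted closure of its left-hand side across the fragments still reaches the right-hand side; the remaining FDs each lie inside some fragment. All dependencies are preserved.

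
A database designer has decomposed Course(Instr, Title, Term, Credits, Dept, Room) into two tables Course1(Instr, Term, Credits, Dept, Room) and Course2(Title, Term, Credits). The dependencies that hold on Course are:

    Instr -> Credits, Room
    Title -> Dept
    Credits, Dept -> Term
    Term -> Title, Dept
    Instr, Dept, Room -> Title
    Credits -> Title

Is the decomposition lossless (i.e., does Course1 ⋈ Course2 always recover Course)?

Common attributes: Course1 ∩ Course2 = {Term, Credits}.
Closure of {Term, Credits}: Term → Title, Dept applies, adding Title, Dept. So (Term, Credits)⁺ = {Title, Term, Credits, Dept}.
This closure contains every attribute of Course2, so Course1 ∩ Course2 → Course2. The join is lossless.

Yes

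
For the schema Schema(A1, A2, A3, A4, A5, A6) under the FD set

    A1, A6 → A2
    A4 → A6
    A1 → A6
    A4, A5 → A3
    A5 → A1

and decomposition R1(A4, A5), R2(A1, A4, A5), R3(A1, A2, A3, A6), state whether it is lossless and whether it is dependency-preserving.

lossy and not dependency-preserving

Lossless test (chase): Rows 1 and 2 agree on A4; apply A4→A6 and equate their A6 entries. Rows 2 and 3 agree on A1; apply A1→A6 and equate their A6 entries. Rows 1 and 2 agree on A4, A5; apply A4, A5→A3 and equate their A3 entries. Rows 1 and 2 agree on A5; apply A5→A1 and equate their A1 entries. Rows 1 and 2 agree on A1, A6; apply A1, A6→A2 and equate their A2 entries. Rows 1 and 3 agree on A1, A6; apply A1, A6→A2 and equate their A2 entries. No row becomes fully distinguished — the join is lossy.
Dependency preservation: the restricted closure of {A4} across the fragments never reaches {A6}, so A4 → A6 cannot be enforced without a join — not preserved.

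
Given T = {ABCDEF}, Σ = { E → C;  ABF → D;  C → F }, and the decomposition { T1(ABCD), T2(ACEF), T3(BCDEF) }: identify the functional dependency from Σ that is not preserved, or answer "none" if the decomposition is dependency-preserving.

ABF → D

Check ABF → D: no single fragment contains all of {ABDF}, and the restricted closure of {ABF} across the fragments never reaches {D}.
E → C is preserved.
C → F is preserved.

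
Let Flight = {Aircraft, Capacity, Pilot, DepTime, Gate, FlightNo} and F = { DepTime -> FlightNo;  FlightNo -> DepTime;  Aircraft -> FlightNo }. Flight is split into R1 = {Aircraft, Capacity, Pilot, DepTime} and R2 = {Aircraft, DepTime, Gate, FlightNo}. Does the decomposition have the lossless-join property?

No

Common attributes: R1 ∩ R2 = {Aircraft, DepTime}.
Closure of {Aircraft, DepTime}: DepTime → FlightNo applies, adding FlightNo. So (Aircraft, DepTime)⁺ = {Aircraft, DepTime, FlightNo}.
The closure contains neither all of R1 = {Aircraft, Capacity, Pilot, DepTime} nor all of R2 = {Aircraft, DepTime, Gate, FlightNo}, so the common attributes are not a superkey of either fragment. The join is lossy.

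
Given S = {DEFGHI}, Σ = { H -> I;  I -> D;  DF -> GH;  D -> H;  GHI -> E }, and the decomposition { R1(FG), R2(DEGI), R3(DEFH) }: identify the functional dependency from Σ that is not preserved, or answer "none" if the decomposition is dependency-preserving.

DF -> GH

Check DF → GH: no single fragment contains all of {DFGH}, and the restricted closure of {DF} across the fragments never reaches {GH}.
H → I is preserved.
I → D is preserved.
D → H is preserved.
GHI → E is preserved.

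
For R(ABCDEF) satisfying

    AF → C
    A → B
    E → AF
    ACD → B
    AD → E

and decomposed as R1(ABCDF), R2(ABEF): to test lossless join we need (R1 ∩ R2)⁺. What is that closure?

ABCF

R1 ∩ R2 = {ABF}.
AF → C applies, adding C
Closure: {ABCF}.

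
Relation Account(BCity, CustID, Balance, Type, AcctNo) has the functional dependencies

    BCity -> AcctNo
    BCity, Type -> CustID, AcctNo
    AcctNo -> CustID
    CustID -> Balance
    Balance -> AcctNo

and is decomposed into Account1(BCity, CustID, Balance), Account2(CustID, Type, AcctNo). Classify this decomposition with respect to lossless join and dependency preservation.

lossy but dependency-preserving

Lossless test: (CustID)⁺ = {CustID, Balance, AcctNo}, which is a superkey of neither fragment — lossy.
Dependency preservation: BCity → AcctNo; BCity, Type → CustID, AcctNo; Balance → AcctNo are not contained in any single fragment, but the restricted closure of each left-hand side across the fragments still reaches the right-hand side; the remaining FDs each lie inside some fragment. All dependencies are preserved.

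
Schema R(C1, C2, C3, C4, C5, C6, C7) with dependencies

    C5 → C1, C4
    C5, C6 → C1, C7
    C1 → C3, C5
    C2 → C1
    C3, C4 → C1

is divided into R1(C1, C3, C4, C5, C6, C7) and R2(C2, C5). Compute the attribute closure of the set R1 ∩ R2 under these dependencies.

R1 ∩ R2 = {C5}.
C5 → C1, C4 applies, adding C1, C4
C1 → C3, C5 applies, adding C3
Closure: {C1, C3, C4, C5}.

C1, C3, C4, C5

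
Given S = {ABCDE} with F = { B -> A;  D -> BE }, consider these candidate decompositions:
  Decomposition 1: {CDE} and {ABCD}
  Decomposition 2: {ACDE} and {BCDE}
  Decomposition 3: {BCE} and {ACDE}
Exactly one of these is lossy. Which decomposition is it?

Decomposition 3

Decomposition 1: common = {CD}, closure = {ABCDE} → lossless.
Decomposition 2: common = {CDE}, closure = {ABCDE} → lossless.
Decomposition 3: common = {CE}, closure = {CE} → lossy.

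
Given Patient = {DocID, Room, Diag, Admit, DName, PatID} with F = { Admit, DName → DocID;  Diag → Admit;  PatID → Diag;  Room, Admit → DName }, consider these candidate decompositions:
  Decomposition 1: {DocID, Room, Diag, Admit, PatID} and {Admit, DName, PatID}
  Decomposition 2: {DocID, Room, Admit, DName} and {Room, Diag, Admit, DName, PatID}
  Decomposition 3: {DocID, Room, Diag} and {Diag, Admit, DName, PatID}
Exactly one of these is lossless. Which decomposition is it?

Decomposition 1: common = {Admit, PatID}, closure = {Diag, Admit, PatID} → lossy.
Decomposition 2: common = {Room, Admit, DName}, closure = {DocID, Room, Admit, DName} → lossless.
Decomposition 3: common = {Diag}, closure = {Diag, Admit} → lossy.

Decomposition 2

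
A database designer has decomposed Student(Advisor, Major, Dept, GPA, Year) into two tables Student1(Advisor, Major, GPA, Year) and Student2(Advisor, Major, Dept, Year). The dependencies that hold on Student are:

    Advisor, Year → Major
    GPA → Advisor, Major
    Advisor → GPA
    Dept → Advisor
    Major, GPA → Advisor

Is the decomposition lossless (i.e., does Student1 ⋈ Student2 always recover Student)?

Common attributes: Student1 ∩ Student2 = {Advisor, Major, Year}.
Closure of {Advisor, Major, Year}: Advisor → GPA applies, adding GPA. So (Advisor, Major, Year)⁺ = {Advisor, Major, GPA, Year}.
This closure contains every attribute of Student1, so Student1 ∩ Student2 → Student1. The join is lossless.

Yes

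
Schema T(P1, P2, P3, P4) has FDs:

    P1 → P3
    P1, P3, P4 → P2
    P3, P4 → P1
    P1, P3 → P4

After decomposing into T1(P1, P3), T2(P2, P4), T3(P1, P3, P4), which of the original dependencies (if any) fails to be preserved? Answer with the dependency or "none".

P1, P3, P4 → P2

Check P1, P3, P4 → P2: no single fragment contains all of {P1, P2, P3, P4}, and the restricted closure of {P1, P3, P4} across the fragments never reaches {P2}.
P1 → P3 is preserved.
P3, P4 → P1 is preserved.
P1, P3 → P4 is preserved.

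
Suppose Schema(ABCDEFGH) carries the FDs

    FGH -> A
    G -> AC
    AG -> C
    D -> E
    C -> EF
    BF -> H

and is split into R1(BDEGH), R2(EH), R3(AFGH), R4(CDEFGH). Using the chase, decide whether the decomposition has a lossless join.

Yes

Chase test. Columns are ABCDEFGH; row i has aⱼ where attribute j ∈ Ri, else bᵢⱼ.
Initial tableau (one row per fragment):
  row 1: b11 a2 b13 a4 a5 b16 a7 a8
  row 2: b21 b22 b23 b24 a5 b26 b27 a8
  row 3: a1 b32 b33 b34 b35 a6 a7 a8
  row 4: b41 b42 a3 a4 a5 a6 a7 a8
Rows 3 and 4 agree on FGH; apply FGH→A and equate their A entries.
Rows 1 and 3 agree on G; apply G→AC and equate their AC entries.
Rows 1 and 4 agree on G; apply G→AC and equate their AC entries.
Rows 1 and 3 agree on C; apply C→EF and equate their EF entries.
Row 1 is now all distinguished symbols — the join is lossless.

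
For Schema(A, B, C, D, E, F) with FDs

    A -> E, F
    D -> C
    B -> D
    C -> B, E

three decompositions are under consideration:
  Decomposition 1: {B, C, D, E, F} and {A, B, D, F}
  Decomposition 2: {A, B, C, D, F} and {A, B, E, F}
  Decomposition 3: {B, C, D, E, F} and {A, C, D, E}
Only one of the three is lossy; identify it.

Decomposition 3

Decomposition 1: common = {B, D, F}, closure = {B, C, D, E, F} → lossless.
Decomposition 2: common = {A, B, F}, closure = {A, B, C, D, E, F} → lossless.
Decomposition 3: common = {C, D, E}, closure = {B, C, D, E} → lossy.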